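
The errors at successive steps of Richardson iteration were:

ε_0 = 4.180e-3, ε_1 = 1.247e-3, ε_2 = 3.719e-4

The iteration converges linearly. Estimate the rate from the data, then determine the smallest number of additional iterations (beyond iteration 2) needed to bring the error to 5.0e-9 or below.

Rate ρ ≈ ε_2/ε_1 = 3.719e-4/1.247e-3 = 0.2982.
After j more steps, ε_{2+j} ≈ 3.719e-4·ρ^j; need ρ^j ≤ 5.0e-9/3.719e-4 = 1.34445e-05.
j ≥ ln(1.34445e-05)/ln(0.2982) = -11.2169/-1.20999 = 9.270.
So 10 more iterations are needed.

10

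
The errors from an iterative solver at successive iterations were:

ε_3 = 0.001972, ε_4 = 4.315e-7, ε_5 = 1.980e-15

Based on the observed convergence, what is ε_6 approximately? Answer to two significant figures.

2.0e-34

First estimate the order: p ≈ ln(ε_5/ε_4) / ln(ε_4/ε_3) = ln(1.980e-15/4.315e-7)/ln(4.315e-7/0.001972) = ln(4.58864e-09)/ln(0.000218813) ≈ 2.2783.
Then ε_6 ≈ ε_5·(ε_5/ε_4)^p = 1.980e-15·(4.58864e-09)^2.2783 = 1.980e-15·1.0065e-19 ≈ 1.993e-34.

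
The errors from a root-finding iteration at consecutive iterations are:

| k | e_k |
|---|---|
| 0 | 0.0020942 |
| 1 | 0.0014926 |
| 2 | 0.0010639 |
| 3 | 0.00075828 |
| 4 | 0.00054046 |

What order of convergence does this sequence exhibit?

Consecutive ratios: e_4/e_3 = 0.00054046/0.00075828 = 0.712745, e_3/e_2 = 0.00075828/0.0010639 = 0.712736.
p ≈ ln(0.712745)/ln(0.712736) = -0.3386/-0.3386 ≈ 1.00.
So the convergence is linear (order 1).

1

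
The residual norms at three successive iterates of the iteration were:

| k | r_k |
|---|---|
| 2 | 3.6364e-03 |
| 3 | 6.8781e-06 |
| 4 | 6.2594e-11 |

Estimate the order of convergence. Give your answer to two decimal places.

p ≈ ln(r_4/r_3) / ln(r_3/r_2)
  = ln(6.2594e-11/6.8781e-06) / ln(6.8781e-06/3.6364e-03)
  = ln(9.10048e-06) / ln(0.00189146)
  = -11.60718 / -6.27041 ≈ 1.85110

1.85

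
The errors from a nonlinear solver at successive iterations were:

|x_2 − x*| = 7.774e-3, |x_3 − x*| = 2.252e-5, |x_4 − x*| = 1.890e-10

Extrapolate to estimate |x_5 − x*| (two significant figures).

First estimate the order: p ≈ ln(|x_4 − x*|/|x_3 − x*|) / ln(|x_3 − x*|/|x_2 − x*|) = ln(1.890e-10/2.252e-5)/ln(2.252e-5/7.774e-3) = ln(8.39254e-06)/ln(0.00289684) ≈ 2.0000.
Then |x_5 − x*| ≈ |x_4 − x*|·(|x_4 − x*|/|x_3 − x*|)^p = 1.890e-10·(8.39254e-06)^2.0000 = 1.890e-10·7.04347e-11 ≈ 1.331e-20.

1.3e-20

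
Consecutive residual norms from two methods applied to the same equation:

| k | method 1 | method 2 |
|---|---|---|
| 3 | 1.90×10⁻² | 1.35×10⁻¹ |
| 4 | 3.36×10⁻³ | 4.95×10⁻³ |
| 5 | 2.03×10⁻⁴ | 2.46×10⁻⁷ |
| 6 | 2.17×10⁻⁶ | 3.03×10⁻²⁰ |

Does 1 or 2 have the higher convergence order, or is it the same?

Method 1: p ≈ ln(2.17×10⁻⁶/2.03×10⁻⁴)/ln(2.03×10⁻⁴/3.36×10⁻³) ≈ 1.62.
Method 2: p ≈ ln(3.03×10⁻²⁰/2.46×10⁻⁷)/ln(2.46×10⁻⁷/4.95×10⁻³) ≈ 3.00.
Method 2 has the higher order (≈3.0 vs ≈1.6).

2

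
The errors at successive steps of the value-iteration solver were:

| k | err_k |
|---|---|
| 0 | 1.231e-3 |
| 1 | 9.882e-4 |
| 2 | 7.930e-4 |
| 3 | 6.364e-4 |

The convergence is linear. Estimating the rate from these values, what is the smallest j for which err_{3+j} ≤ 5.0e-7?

Rate ρ ≈ err_3/err_2 = 6.364e-4/7.930e-4 = 0.8025.
After j more steps, err_{3+j} ≈ 6.364e-4·ρ^j; need ρ^j ≤ 5.0e-7/6.364e-4 = 0.000785669.
j ≥ ln(0.000785669)/ln(0.8025) = -7.1490/-0.22002 = 32.493.
So 33 more iterations are needed.

33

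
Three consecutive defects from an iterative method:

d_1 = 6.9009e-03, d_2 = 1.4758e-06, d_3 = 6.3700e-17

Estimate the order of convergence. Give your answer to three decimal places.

p ≈ ln(d_3/d_2) / ln(d_2/d_1)
  = ln(6.3700e-17/1.4758e-06) / ln(1.4758e-06/6.9009e-03)
  = ln(4.3163e-11) / ln(0.000213856)
  = -23.866037 / -8.450208 ≈ 2.824314

2.824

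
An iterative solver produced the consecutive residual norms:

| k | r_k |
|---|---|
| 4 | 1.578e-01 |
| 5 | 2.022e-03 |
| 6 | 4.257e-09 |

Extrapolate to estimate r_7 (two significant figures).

4.0e-26

First estimate the order: p ≈ ln(r_6/r_5) / ln(r_5/r_4) = ln(4.257e-09/2.022e-03)/ln(2.022e-03/1.578e-01) = ln(2.10534e-06)/ln(0.0128137) ≈ 2.9998.
Then r_7 ≈ r_6·(r_6/r_5)^p = 4.257e-09·(2.10534e-06)^2.9998 = 4.257e-09·9.35626e-18 ≈ 3.983e-26.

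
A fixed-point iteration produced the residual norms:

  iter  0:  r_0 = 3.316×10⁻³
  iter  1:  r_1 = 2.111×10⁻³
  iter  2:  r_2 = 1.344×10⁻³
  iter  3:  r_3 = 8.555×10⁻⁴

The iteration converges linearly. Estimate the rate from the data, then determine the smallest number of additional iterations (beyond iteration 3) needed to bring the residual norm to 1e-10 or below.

36

Rate ρ ≈ r_3/r_2 = 8.555×10⁻⁴/1.344×10⁻³ = 0.6365.
After j more steps, r_{3+j} ≈ 8.555×10⁻⁴·ρ^j; need ρ^j ≤ 1e-10/8.555×10⁻⁴ = 1.16891e-07.
j ≥ ln(1.16891e-07)/ln(0.6365) = -15.9620/-0.45177 = 35.332.
So 36 more iterations are needed.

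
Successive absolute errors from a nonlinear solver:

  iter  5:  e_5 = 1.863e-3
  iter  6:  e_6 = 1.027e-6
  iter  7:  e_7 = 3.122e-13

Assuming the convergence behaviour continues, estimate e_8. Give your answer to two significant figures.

First estimate the order: p ≈ ln(e_7/e_6) / ln(e_6/e_5) = ln(3.122e-13/1.027e-6)/ln(1.027e-6/1.863e-3) = ln(3.03992e-07)/ln(0.000551261) ≈ 2.0000.
Then e_8 ≈ e_7·(e_7/e_6)^p = 3.122e-13·(3.03992e-07)^2.0000 = 3.122e-13·9.24111e-14 ≈ 2.885e-26.

2.9e-26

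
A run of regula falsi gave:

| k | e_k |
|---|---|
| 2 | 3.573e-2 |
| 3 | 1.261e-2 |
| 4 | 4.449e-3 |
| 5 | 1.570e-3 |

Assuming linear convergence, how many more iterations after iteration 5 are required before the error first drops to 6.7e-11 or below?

17

Rate ρ ≈ e_5/e_4 = 1.570e-3/4.449e-3 = 0.3529.
After j more steps, e_{5+j} ≈ 1.570e-3·ρ^j; need ρ^j ≤ 6.7e-11/1.570e-3 = 4.26752e-08.
j ≥ ln(4.26752e-08)/ln(0.3529) = -16.9696/-1.04157 = 16.292.
So 17 more iterations are needed.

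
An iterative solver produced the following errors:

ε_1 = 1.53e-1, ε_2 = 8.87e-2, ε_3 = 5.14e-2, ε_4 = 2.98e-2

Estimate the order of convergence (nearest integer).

1

Consecutive ratios: ε_4/ε_3 = 2.98e-2/5.14e-2 = 0.579767, ε_3/ε_2 = 5.14e-2/8.87e-2 = 0.579481.
p ≈ ln(0.579767)/ln(0.579481) = -0.5451/-0.5456 ≈ 1.00.
So the convergence is linear (order 1).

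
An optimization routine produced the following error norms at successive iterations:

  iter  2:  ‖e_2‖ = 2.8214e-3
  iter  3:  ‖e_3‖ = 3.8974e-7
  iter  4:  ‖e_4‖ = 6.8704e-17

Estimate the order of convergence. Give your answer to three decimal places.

2.527

p ≈ ln(‖e_4‖/‖e_3‖) / ln(‖e_3‖/‖e_2‖)
  = ln(6.8704e-17/3.8974e-7) / ln(3.8974e-7/2.8214e-3)
  = ln(1.76282e-10) / ln(0.000138137)
  = -22.458936 / -8.887265 ≈ 2.527092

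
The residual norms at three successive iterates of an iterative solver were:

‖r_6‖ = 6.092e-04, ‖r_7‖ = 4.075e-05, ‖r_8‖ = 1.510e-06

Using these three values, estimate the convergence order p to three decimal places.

p ≈ ln(‖r_8‖/‖r_7‖) / ln(‖r_7‖/‖r_6‖)
  = ln(1.510e-06/4.075e-05) / ln(4.075e-05/6.092e-04)
  = ln(0.0370552) / ln(0.066891)
  = -3.295347 / -2.704691 ≈ 1.218382

1.218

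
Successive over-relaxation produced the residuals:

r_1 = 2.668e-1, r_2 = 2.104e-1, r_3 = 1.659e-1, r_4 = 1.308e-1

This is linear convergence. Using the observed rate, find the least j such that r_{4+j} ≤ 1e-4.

31

Rate ρ ≈ r_4/r_3 = 1.308e-1/1.659e-1 = 0.7884.
After j more steps, r_{4+j} ≈ 1.308e-1·ρ^j; need ρ^j ≤ 1e-4/1.308e-1 = 0.000764526.
j ≥ ln(0.000764526)/ln(0.7884) = -7.1763/-0.23775 = 30.184.
So 31 more iterations are needed.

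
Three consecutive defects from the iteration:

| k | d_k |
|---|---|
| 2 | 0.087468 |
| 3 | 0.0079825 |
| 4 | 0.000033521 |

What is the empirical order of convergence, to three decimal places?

p ≈ ln(d_4/d_3) / ln(d_3/d_2)
  = ln(0.000033521/0.0079825) / ln(0.0079825/0.087468)
  = ln(0.00419931) / ln(0.0912619)
  = -5.472835 / -2.394022 ≈ 2.286042

2.286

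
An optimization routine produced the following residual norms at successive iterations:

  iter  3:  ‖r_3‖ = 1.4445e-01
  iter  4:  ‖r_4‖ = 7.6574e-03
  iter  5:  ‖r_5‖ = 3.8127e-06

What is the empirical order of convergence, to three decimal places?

p ≈ ln(‖r_5‖/‖r_4‖) / ln(‖r_4‖/‖r_3‖)
  = ln(3.8127e-06/7.6574e-03) / ln(7.6574e-03/1.4445e-01)
  = ln(0.000497911) / ln(0.0530107)
  = -7.605089 / -2.937261 ≈ 2.589177

2.589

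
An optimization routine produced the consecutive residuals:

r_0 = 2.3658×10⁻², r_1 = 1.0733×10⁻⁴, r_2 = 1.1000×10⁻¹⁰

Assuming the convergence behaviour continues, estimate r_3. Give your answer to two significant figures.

First estimate the order: p ≈ ln(r_2/r_1) / ln(r_1/r_0) = ln(1.1000×10⁻¹⁰/1.0733×10⁻⁴)/ln(1.0733×10⁻⁴/2.3658×10⁻²) = ln(1.02488e-06)/ln(0.00453673) ≈ 2.5560.
Then r_3 ≈ r_2·(r_2/r_1)^p = 1.1000×10⁻¹⁰·(1.02488e-06)^2.5560 = 1.1000×10⁻¹⁰·4.91225e-16 ≈ 5.403e-26.

5.4e-26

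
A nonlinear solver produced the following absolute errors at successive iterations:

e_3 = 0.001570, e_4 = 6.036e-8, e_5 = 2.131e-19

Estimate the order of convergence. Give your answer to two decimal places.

p ≈ ln(e_5/e_4) / ln(e_4/e_3)
  = ln(2.131e-19/6.036e-8) / ln(6.036e-8/0.001570)
  = ln(3.53048e-12) / ln(3.84459e-05)
  = -26.36959 / -10.16626 ≈ 2.59383

2.59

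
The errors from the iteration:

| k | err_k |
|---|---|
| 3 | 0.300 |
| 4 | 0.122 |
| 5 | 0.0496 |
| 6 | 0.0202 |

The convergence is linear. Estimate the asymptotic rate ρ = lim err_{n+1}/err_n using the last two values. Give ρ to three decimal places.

0.407

ρ ≈ err_6/err_5 = 0.0202/0.0496 = 0.40726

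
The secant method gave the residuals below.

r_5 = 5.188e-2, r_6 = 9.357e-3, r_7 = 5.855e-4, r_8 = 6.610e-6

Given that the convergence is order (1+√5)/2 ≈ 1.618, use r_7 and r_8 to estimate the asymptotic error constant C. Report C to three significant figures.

C ≈ r_8 / r_7^1.618
  = 6.610e-6 / (5.855e-4)^1.618
  = 6.610e-6 / 5.88652e-06 ≈ 1.1229

1.12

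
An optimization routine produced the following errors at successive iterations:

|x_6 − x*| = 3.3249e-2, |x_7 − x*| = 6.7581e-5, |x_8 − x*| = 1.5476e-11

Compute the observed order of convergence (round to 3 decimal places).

p ≈ ln(|x_8 − x*|/|x_7 − x*|) / ln(|x_7 − x*|/|x_6 − x*|)
  = ln(1.5476e-11/6.7581e-5) / ln(6.7581e-5/3.3249e-2)
  = ln(2.28999e-07) / ln(0.00203257)
  = -15.289548 / -6.198454 ≈ 2.466671

2.467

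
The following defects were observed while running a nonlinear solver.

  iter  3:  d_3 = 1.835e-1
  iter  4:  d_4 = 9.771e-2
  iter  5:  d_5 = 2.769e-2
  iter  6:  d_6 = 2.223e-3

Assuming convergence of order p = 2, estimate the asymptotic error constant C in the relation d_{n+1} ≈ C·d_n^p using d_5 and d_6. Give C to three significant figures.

2.90

C ≈ d_6 / d_5^2
  = 2.223e-3 / (2.769e-2)^2
  = 2.223e-3 / 0.000766736 ≈ 2.8993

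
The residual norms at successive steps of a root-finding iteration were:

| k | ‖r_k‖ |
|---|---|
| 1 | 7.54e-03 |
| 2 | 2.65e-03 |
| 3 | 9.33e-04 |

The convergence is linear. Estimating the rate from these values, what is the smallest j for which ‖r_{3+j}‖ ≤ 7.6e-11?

Rate ρ ≈ ‖r_3‖/‖r_2‖ = 9.33e-04/2.65e-03 = 0.3521.
After j more steps, ‖r_{3+j}‖ ≈ 9.33e-04·ρ^j; need ρ^j ≤ 7.6e-11/9.33e-04 = 8.14577e-08.
j ≥ ln(8.14577e-08)/ln(0.3521) = -16.3232/-1.04384 = 15.638.
So 16 more iterations are needed.

16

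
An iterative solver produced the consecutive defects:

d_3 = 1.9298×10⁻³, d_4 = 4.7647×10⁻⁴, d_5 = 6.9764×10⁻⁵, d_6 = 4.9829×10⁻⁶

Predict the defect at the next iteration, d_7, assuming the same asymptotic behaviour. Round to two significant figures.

First estimate the order: p ≈ ln(d_6/d_5) / ln(d_5/d_4) = ln(4.9829×10⁻⁶/6.9764×10⁻⁵)/ln(6.9764×10⁻⁵/4.7647×10⁻⁴) = ln(0.0714251)/ln(0.146418) ≈ 1.3736.
Then d_7 ≈ d_6·(d_6/d_5)^p = 4.9829×10⁻⁶·(0.0714251)^1.3736 = 4.9829×10⁻⁶·0.0266471 ≈ 1.328e-07.

1.3e-7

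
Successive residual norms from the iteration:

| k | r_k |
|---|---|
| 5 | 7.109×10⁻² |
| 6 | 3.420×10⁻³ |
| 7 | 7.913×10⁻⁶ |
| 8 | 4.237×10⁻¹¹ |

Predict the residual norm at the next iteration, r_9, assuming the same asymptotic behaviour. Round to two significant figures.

First estimate the order: p ≈ ln(r_8/r_7) / ln(r_7/r_6) = ln(4.237×10⁻¹¹/7.913×10⁻⁶)/ln(7.913×10⁻⁶/3.420×10⁻³) = ln(5.35448e-06)/ln(0.00231374) ≈ 2.0000.
Then r_9 ≈ r_8·(r_8/r_7)^p = 4.237×10⁻¹¹·(5.35448e-06)^2.0000 = 4.237×10⁻¹¹·2.86705e-11 ≈ 1.215e-21.

1.2e-21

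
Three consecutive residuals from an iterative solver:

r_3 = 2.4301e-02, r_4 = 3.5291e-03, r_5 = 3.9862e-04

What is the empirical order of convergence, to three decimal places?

p ≈ ln(r_5/r_4) / ln(r_4/r_3)
  = ln(3.9862e-04/3.5291e-03) / ln(3.5291e-03/2.4301e-02)
  = ln(0.112952) / ln(0.145224)
  = -2.180792 / -1.929478 ≈ 1.130250

1.130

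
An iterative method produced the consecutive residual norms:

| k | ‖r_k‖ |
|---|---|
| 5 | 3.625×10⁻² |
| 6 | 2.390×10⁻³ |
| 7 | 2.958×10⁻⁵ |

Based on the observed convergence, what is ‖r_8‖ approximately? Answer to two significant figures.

2.5e-8

First estimate the order: p ≈ ln(‖r_7‖/‖r_6‖) / ln(‖r_6‖/‖r_5‖) = ln(2.958×10⁻⁵/2.390×10⁻³)/ln(2.390×10⁻³/3.625×10⁻²) = ln(0.0123766)/ln(0.065931) ≈ 1.6152.
Then ‖r_8‖ ≈ ‖r_7‖·(‖r_7‖/‖r_6‖)^p = 2.958×10⁻⁵·(0.0123766)^1.6152 = 2.958×10⁻⁵·0.000830175 ≈ 2.456e-08.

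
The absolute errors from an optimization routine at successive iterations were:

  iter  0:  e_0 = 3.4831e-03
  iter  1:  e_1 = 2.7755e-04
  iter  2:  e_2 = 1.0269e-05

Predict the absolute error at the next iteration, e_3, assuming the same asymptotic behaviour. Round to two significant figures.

First estimate the order: p ≈ ln(e_2/e_1) / ln(e_1/e_0) = ln(1.0269e-05/2.7755e-04)/ln(2.7755e-04/3.4831e-03) = ln(0.0369987)/ln(0.0796848) ≈ 1.3033.
Then e_3 ≈ e_2·(e_2/e_1)^p = 1.0269e-05·(0.0369987)^1.3033 = 1.0269e-05·0.0136119 ≈ 1.398e-07.

1.4e-7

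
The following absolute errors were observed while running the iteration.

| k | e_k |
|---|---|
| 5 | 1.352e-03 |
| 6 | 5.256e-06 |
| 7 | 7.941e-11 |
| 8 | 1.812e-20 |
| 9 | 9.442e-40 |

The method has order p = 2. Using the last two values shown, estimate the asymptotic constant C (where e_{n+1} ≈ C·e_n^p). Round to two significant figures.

C ≈ e_9 / e_8^2
  = 9.442e-40 / (1.812e-20)^2
  = 9.442e-40 / 3.28334e-40 ≈ 2.8757

2.9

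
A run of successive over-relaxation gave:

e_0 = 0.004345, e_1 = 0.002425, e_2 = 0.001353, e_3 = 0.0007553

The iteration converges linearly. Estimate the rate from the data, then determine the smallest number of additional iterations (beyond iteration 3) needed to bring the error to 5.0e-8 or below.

Rate ρ ≈ e_3/e_2 = 0.0007553/0.001353 = 0.5582.
After j more steps, e_{3+j} ≈ 0.0007553·ρ^j; need ρ^j ≤ 5.0e-8/0.0007553 = 6.61989e-05.
j ≥ ln(6.61989e-05)/ln(0.5582) = -9.6228/-0.58304 = 16.505.
So 17 more iterations are needed.

17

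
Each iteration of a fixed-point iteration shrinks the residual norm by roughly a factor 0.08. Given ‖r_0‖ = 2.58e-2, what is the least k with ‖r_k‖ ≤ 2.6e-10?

After k steps, ‖r_k‖ ≈ 2.58e-2·0.08^k.
Need 0.08^k ≤ 2.6e-10/2.58e-2 = 1.00775e-08.
k ≥ ln(1.00775e-08)/ln(0.08) = -18.4130/-2.52573 = 7.290.
Smallest integer k = 8.

8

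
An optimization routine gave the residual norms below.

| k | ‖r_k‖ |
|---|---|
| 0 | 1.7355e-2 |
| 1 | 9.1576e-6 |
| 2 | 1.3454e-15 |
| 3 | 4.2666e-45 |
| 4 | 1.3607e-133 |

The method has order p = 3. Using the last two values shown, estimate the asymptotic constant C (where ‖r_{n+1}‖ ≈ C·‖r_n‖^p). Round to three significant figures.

C ≈ ‖r_4‖ / ‖r_3‖^3
  = 1.3607e-133 / (4.2666e-45)^3
  = 1.3607e-133 / 7.76687e-134 ≈ 1.7519

1.75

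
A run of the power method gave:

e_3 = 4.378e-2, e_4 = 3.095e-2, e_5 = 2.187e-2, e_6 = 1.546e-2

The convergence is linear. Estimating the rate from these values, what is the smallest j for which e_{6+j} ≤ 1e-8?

Rate ρ ≈ e_6/e_5 = 1.546e-2/2.187e-2 = 0.7069.
After j more steps, e_{6+j} ≈ 1.546e-2·ρ^j; need ρ^j ≤ 1e-8/1.546e-2 = 6.46831e-07.
j ≥ ln(6.46831e-07)/ln(0.7069) = -14.2512/-0.34687 = 41.085.
So 42 more iterations are needed.

42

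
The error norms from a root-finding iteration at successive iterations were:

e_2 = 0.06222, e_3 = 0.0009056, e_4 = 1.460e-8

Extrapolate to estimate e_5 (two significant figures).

First estimate the order: p ≈ ln(e_4/e_3) / ln(e_3/e_2) = ln(1.460e-8/0.0009056)/ln(0.0009056/0.06222) = ln(1.61219e-05)/ln(0.0145548) ≈ 2.6089.
Then e_5 ≈ e_4·(e_4/e_3)^p = 1.460e-8·(1.61219e-05)^2.6089 = 1.460e-8·3.13782e-13 ≈ 4.581e-21.

4.6e-21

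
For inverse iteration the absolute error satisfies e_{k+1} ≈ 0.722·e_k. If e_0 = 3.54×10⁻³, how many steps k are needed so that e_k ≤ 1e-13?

75

After k steps, e_k ≈ 3.54×10⁻³·0.722^k.
Need 0.722^k ≤ 1e-13/3.54×10⁻³ = 2.82486e-11.
k ≥ ln(2.82486e-11)/ln(0.722) = -24.2900/-0.32573 = 74.571.
Smallest integer k = 75.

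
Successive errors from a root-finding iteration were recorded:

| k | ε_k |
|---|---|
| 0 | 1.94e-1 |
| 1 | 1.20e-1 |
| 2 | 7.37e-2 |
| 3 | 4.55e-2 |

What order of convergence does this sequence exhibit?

1

Consecutive ratios: ε_3/ε_2 = 4.55e-2/7.37e-2 = 0.617368, ε_2/ε_1 = 7.37e-2/1.20e-1 = 0.614167.
p ≈ ln(0.617368)/ln(0.614167) = -0.4823/-0.4875 ≈ 0.99.
So the convergence is linear (order 1).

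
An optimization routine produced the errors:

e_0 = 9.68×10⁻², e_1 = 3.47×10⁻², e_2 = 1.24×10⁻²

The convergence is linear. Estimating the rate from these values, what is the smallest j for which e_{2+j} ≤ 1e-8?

Rate ρ ≈ e_2/e_1 = 1.24×10⁻²/3.47×10⁻² = 0.3573.
After j more steps, e_{2+j} ≈ 1.24×10⁻²·ρ^j; need ρ^j ≤ 1e-8/1.24×10⁻² = 8.06452e-07.
j ≥ ln(8.06452e-07)/ln(0.3573) = -14.0306/-1.02918 = 13.633.
So 14 more iterations are needed.

14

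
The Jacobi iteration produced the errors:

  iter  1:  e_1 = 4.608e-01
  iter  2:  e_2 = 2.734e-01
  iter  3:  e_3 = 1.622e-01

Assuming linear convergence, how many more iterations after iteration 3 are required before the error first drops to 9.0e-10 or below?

37

Rate ρ ≈ e_3/e_2 = 1.622e-01/2.734e-01 = 0.5933.
After j more steps, e_{3+j} ≈ 1.622e-01·ρ^j; need ρ^j ≤ 9.0e-10/1.622e-01 = 5.54871e-09.
j ≥ ln(5.54871e-09)/ln(0.5933) = -19.0097/-0.52206 = 36.413.
So 37 more iterations are needed.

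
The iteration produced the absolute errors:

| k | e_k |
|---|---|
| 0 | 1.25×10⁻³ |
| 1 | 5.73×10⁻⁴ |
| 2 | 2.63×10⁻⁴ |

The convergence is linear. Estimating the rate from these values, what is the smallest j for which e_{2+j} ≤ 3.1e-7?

Rate ρ ≈ e_2/e_1 = 2.63×10⁻⁴/5.73×10⁻⁴ = 0.4590.
After j more steps, e_{2+j} ≈ 2.63×10⁻⁴·ρ^j; need ρ^j ≤ 3.1e-7/2.63×10⁻⁴ = 0.00117871.
j ≥ ln(0.00117871)/ln(0.4590) = -6.7433/-0.77871 = 8.660.
So 9 more iterations are needed.

9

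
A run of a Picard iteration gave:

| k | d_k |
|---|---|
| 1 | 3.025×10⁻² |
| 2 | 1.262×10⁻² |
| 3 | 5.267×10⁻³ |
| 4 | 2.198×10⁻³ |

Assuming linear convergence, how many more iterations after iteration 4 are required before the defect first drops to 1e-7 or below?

Rate ρ ≈ d_4/d_3 = 2.198×10⁻³/5.267×10⁻³ = 0.4173.
After j more steps, d_{4+j} ≈ 2.198×10⁻³·ρ^j; need ρ^j ≤ 1e-7/2.198×10⁻³ = 4.54959e-05.
j ≥ ln(4.54959e-05)/ln(0.4173) = -9.9979/-0.87395 = 11.440.
So 12 more iterations are needed.

12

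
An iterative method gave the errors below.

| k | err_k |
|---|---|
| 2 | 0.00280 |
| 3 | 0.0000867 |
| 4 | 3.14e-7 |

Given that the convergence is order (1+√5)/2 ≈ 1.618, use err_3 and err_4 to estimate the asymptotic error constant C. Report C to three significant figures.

C ≈ err_4 / err_3^1.618
  = 3.14e-7 / (0.0000867)^1.618
  = 3.14e-7 / 2.67741e-07 ≈ 1.1728

1.17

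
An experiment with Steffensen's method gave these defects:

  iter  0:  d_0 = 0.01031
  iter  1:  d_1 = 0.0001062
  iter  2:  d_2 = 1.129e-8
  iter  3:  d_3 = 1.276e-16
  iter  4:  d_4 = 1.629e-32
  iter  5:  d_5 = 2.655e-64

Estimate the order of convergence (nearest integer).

2

Consecutive ratios: d_5/d_4 = 2.655e-64/1.629e-32 = 1.62983e-32, d_4/d_3 = 1.629e-32/1.276e-16 = 1.27665e-16.
p ≈ ln(1.62983e-32)/ln(1.27665e-16) = -73.1942/-36.5971 ≈ 2.00.
So the convergence is quadratic (order 2).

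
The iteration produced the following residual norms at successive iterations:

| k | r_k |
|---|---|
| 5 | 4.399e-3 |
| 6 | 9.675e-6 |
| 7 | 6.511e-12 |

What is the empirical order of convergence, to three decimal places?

p ≈ ln(r_7/r_6) / ln(r_6/r_5)
  = ln(6.511e-12/9.675e-6) / ln(9.675e-6/4.399e-3)
  = ln(6.72972e-07) / ln(0.00219936)
  = -14.211562 / -6.119589 ≈ 2.322307

2.322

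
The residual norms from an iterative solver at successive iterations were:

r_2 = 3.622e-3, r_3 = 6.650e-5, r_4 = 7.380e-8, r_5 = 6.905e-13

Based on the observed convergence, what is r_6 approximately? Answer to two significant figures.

1.9e-21

First estimate the order: p ≈ ln(r_5/r_4) / ln(r_4/r_3) = ln(6.905e-13/7.380e-8)/ln(7.380e-8/6.650e-5) = ln(9.35637e-06)/ln(0.00110977) ≈ 1.7020.
Then r_6 ≈ r_5·(r_5/r_4)^p = 6.905e-13·(9.35637e-06)^1.7020 = 6.905e-13·2.75946e-09 ≈ 1.905e-21.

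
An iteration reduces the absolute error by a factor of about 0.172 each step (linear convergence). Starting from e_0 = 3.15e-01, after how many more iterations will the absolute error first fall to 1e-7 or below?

9

After k steps, e_k ≈ 3.15e-01·0.172^k.
Need 0.172^k ≤ 1e-7/3.15e-01 = 3.1746e-07.
k ≥ ln(3.1746e-07)/ln(0.172) = -14.9629/-1.76026 = 8.500.
Smallest integer k = 9.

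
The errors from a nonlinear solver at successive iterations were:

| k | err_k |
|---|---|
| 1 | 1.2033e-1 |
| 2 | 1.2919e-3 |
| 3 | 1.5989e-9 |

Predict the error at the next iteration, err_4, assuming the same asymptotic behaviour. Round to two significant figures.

First estimate the order: p ≈ ln(err_3/err_2) / ln(err_2/err_1) = ln(1.5989e-9/1.2919e-3)/ln(1.2919e-3/1.2033e-1) = ln(1.23763e-06)/ln(0.0107363) ≈ 3.0000.
Then err_4 ≈ err_3·(err_3/err_2)^p = 1.5989e-9·(1.23763e-06)^3.0000 = 1.5989e-9·1.89571e-18 ≈ 3.031e-27.

3.0e-27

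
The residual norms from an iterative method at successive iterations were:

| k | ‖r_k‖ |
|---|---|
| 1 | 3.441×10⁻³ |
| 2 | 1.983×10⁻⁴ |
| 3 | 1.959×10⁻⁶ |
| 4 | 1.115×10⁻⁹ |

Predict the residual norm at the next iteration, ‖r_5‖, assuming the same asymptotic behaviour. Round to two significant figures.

First estimate the order: p ≈ ln(‖r_4‖/‖r_3‖) / ln(‖r_3‖/‖r_2‖) = ln(1.115×10⁻⁹/1.959×10⁻⁶)/ln(1.959×10⁻⁶/1.983×10⁻⁴) = ln(0.000569168)/ln(0.00987897) ≈ 1.6181.
Then ‖r_5‖ ≈ ‖r_4‖·(‖r_4‖/‖r_3‖)^p = 1.115×10⁻⁹·(0.000569168)^1.6181 = 1.115×10⁻⁹·5.61894e-06 ≈ 6.265e-15.

6.3e-15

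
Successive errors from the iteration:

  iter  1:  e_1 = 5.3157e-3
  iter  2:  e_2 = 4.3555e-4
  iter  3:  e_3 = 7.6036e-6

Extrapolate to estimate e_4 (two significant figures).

1.1e-8

First estimate the order: p ≈ ln(e_3/e_2) / ln(e_2/e_1) = ln(7.6036e-6/4.3555e-4)/ln(4.3555e-4/5.3157e-3) = ln(0.0174575)/ln(0.0819365) ≈ 1.6180.
Then e_4 ≈ e_3·(e_3/e_2)^p = 7.6036e-6·(0.0174575)^1.6180 = 7.6036e-6·0.00143063 ≈ 1.088e-08.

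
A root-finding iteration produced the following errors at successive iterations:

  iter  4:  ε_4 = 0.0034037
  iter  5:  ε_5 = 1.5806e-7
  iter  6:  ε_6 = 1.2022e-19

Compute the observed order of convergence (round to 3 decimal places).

2.797

p ≈ ln(ε_6/ε_5) / ln(ε_5/ε_4)
  = ln(1.2022e-19/1.5806e-7) / ln(1.5806e-7/0.0034037)
  = ln(7.60597e-13) / ln(4.64377e-05)
  = -27.904673 / -9.977399 ≈ 2.796788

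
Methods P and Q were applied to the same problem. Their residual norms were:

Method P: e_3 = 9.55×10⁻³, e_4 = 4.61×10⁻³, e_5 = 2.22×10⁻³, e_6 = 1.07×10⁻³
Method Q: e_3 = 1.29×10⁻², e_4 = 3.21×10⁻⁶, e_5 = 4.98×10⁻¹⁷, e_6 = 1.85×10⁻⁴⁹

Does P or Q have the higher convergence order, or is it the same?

Q

Method P: p ≈ ln(1.07×10⁻³/2.22×10⁻³)/ln(2.22×10⁻³/4.61×10⁻³) ≈ 1.00.
Method Q: p ≈ ln(1.85×10⁻⁴⁹/4.98×10⁻¹⁷)/ln(4.98×10⁻¹⁷/3.21×10⁻⁶) ≈ 3.00.
Method Q has the higher order (≈3.0 vs ≈1.0).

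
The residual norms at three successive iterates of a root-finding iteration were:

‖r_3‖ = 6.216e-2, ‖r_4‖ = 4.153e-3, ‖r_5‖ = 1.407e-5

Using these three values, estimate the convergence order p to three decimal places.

2.102

p ≈ ln(‖r_5‖/‖r_4‖) / ln(‖r_4‖/‖r_3‖)
  = ln(1.407e-5/4.153e-3) / ln(4.153e-3/6.216e-2)
  = ln(0.00338791) / ln(0.0668115)
  = -5.687542 / -2.705880 ≈ 2.101920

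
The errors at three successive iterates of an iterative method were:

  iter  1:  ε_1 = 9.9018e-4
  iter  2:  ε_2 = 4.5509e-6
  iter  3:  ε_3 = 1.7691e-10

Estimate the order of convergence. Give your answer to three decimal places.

1.887

p ≈ ln(ε_3/ε_2) / ln(ε_2/ε_1)
  = ln(1.7691e-10/4.5509e-6) / ln(4.5509e-6/9.9018e-4)
  = ln(3.88736e-05) / ln(0.00459603)
  = -10.155195 / -5.382562 ≈ 1.886684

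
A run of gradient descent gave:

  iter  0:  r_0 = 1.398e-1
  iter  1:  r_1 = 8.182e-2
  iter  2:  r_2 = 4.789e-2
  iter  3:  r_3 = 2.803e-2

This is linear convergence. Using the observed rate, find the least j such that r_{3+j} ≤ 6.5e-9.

Rate ρ ≈ r_3/r_2 = 2.803e-2/4.789e-2 = 0.5853.
After j more steps, r_{3+j} ≈ 2.803e-2·ρ^j; need ρ^j ≤ 6.5e-9/2.803e-2 = 2.31894e-07.
j ≥ ln(2.31894e-07)/ln(0.5853) = -15.2770/-0.53563 = 28.522.
So 29 more iterations are needed.

29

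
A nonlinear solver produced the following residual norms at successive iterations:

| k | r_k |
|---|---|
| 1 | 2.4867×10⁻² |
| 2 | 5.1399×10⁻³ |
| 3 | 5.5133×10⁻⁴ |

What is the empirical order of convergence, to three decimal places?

p ≈ ln(r_3/r_2) / ln(r_2/r_1)
  = ln(5.5133×10⁻⁴/5.1399×10⁻³) / ln(5.1399×10⁻³/2.4867×10⁻²)
  = ln(0.107265) / ln(0.206696)
  = -2.232453 / -1.576506 ≈ 1.416076

1.416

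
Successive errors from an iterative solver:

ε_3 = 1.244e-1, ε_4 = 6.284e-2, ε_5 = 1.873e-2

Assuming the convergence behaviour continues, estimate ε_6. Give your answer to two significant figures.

First estimate the order: p ≈ ln(ε_5/ε_4) / ln(ε_4/ε_3) = ln(1.873e-2/6.284e-2)/ln(6.284e-2/1.244e-1) = ln(0.298059)/ln(0.505145) ≈ 1.7725.
Then ε_6 ≈ ε_5·(ε_5/ε_4)^p = 1.873e-2·(0.298059)^1.7725 = 1.873e-2·0.117004 ≈ 0.002191.

2.2e-3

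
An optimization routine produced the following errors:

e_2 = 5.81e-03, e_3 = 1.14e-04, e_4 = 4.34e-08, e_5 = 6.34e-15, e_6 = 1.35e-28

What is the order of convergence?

2

Consecutive ratios: e_6/e_5 = 1.35e-28/6.34e-15 = 2.12934e-14, e_5/e_4 = 6.34e-15/4.34e-08 = 1.46083e-07.
p ≈ ln(2.12934e-14)/ln(1.46083e-07) = -31.4804/-15.7391 ≈ 2.00.
So the convergence is quadratic (order 2).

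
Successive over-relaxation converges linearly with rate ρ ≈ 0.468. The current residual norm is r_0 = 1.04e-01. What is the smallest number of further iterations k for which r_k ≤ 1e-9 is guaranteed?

After k steps, r_k ≈ 1.04e-01·0.468^k.
Need 0.468^k ≤ 1e-9/1.04e-01 = 9.61538e-09.
k ≥ ln(9.61538e-09)/ln(0.468) = -18.4599/-0.75929 = 24.312.
Smallest integer k = 25.

25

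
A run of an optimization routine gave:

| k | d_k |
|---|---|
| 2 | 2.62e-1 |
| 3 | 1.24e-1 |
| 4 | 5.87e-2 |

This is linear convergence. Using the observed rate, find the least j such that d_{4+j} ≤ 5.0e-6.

Rate ρ ≈ d_4/d_3 = 5.87e-2/1.24e-1 = 0.4734.
After j more steps, d_{4+j} ≈ 5.87e-2·ρ^j; need ρ^j ≤ 5.0e-6/5.87e-2 = 8.51789e-05.
j ≥ ln(8.51789e-05)/ln(0.4734) = -9.3708/-0.74781 = 12.531.
So 13 more iterations are needed.

13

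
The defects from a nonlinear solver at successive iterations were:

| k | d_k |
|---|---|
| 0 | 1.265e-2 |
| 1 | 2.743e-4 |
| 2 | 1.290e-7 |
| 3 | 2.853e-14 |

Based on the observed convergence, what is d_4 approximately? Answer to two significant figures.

1.4e-27

First estimate the order: p ≈ ln(d_3/d_2) / ln(d_2/d_1) = ln(2.853e-14/1.290e-7)/ln(1.290e-7/2.743e-4) = ln(2.21163e-07)/ln(0.000470288) ≈ 2.0000.
Then d_4 ≈ d_3·(d_3/d_2)^p = 2.853e-14·(2.21163e-07)^2.0000 = 2.853e-14·4.89131e-14 ≈ 1.395e-27.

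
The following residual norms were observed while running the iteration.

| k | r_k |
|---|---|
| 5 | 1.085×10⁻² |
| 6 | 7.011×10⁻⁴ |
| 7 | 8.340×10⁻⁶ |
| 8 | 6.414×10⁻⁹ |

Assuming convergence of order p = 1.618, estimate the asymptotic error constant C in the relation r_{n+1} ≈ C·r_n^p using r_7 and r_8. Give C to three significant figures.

C ≈ r_8 / r_7^1.618
  = 6.414×10⁻⁹ / (8.340×10⁻⁶)^1.618
  = 6.414×10⁻⁹ / 6.05964e-09 ≈ 1.0585

1.06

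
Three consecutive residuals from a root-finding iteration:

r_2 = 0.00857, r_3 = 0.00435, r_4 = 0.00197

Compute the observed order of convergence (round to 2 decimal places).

1.17

p ≈ ln(r_4/r_3) / ln(r_3/r_2)
  = ln(0.00197/0.00435) / ln(0.00435/0.00857)
  = ln(0.452874) / ln(0.507585)
  = -0.79214 / -0.67809 ≈ 1.16819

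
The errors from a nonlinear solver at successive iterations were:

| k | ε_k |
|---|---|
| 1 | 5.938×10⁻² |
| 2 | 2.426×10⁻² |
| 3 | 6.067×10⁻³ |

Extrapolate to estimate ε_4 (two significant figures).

7.1e-4

First estimate the order: p ≈ ln(ε_3/ε_2) / ln(ε_2/ε_1) = ln(6.067×10⁻³/2.426×10⁻²)/ln(2.426×10⁻²/5.938×10⁻²) = ln(0.250082)/ln(0.408555) ≈ 1.5483.
Then ε_4 ≈ ε_3·(ε_3/ε_2)^p = 6.067×10⁻³·(0.250082)^1.5483 = 6.067×10⁻³·0.116964 ≈ 0.0007096.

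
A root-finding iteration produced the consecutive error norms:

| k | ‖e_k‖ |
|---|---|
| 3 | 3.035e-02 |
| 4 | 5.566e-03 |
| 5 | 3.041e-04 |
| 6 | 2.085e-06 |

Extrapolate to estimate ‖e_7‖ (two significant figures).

4.1e-10

First estimate the order: p ≈ ln(‖e_6‖/‖e_5‖) / ln(‖e_5‖/‖e_4‖) = ln(2.085e-06/3.041e-04)/ln(3.041e-04/5.566e-03) = ln(0.0068563)/ln(0.0546353) ≈ 1.7140.
Then ‖e_7‖ ≈ ‖e_6‖·(‖e_6‖/‖e_5‖)^p = 2.085e-06·(0.0068563)^1.7140 = 2.085e-06·0.00019546 ≈ 4.075e-10.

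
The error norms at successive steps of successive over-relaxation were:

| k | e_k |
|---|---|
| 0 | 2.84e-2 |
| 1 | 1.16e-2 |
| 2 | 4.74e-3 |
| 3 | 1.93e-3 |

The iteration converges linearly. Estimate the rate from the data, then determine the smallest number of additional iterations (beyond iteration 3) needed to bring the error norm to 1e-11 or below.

Rate ρ ≈ e_3/e_2 = 1.93e-3/4.74e-3 = 0.4072.
After j more steps, e_{3+j} ≈ 1.93e-3·ρ^j; need ρ^j ≤ 1e-11/1.93e-3 = 5.18135e-09.
j ≥ ln(5.18135e-09)/ln(0.4072) = -19.0782/-0.89845 = 21.235.
So 22 more iterations are needed.

22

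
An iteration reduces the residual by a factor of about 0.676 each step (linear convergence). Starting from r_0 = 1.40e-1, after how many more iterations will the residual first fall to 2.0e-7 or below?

35

After k steps, r_k ≈ 1.40e-1·0.676^k.
Need 0.676^k ≤ 2.0e-7/1.40e-1 = 1.42857e-06.
k ≥ ln(1.42857e-06)/ln(0.676) = -13.4588/-0.39156 = 34.372.
Smallest integer k = 35.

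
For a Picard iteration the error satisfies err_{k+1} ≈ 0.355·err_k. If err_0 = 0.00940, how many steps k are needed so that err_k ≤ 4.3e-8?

12

After k steps, err_k ≈ 0.00940·0.355^k.
Need 0.355^k ≤ 4.3e-8/0.00940 = 4.57447e-06.
k ≥ ln(4.57447e-06)/ln(0.355) = -12.2950/-1.03564 = 11.872.
Smallest integer k = 12.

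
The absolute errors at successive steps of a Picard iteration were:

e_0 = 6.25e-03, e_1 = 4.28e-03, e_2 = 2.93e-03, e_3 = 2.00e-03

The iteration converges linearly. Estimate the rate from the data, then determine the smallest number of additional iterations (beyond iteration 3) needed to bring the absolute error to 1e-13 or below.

Rate ρ ≈ e_3/e_2 = 2.00e-03/2.93e-03 = 0.6826.
After j more steps, e_{3+j} ≈ 2.00e-03·ρ^j; need ρ^j ≤ 1e-13/2.00e-03 = 5e-11.
j ≥ ln(5e-11)/ln(0.6826) = -23.7190/-0.38185 = 62.116.
So 63 more iterations are needed.

63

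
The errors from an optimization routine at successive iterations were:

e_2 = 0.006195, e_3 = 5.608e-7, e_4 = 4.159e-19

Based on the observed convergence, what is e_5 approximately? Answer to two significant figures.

First estimate the order: p ≈ ln(e_4/e_3) / ln(e_3/e_2) = ln(4.159e-19/5.608e-7)/ln(5.608e-7/0.006195) = ln(7.41619e-13)/ln(9.05246e-05) ≈ 3.0000.
Then e_5 ≈ e_4·(e_4/e_3)^p = 4.159e-19·(7.41619e-13)^3.0000 = 4.159e-19·4.0789e-37 ≈ 1.696e-55.

1.7e-55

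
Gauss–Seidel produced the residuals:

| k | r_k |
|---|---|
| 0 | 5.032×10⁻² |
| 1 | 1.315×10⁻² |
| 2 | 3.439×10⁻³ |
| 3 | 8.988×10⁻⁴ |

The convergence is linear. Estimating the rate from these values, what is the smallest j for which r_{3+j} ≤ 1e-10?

Rate ρ ≈ r_3/r_2 = 8.988×10⁻⁴/3.439×10⁻³ = 0.2614.
After j more steps, r_{3+j} ≈ 8.988×10⁻⁴·ρ^j; need ρ^j ≤ 1e-10/8.988×10⁻⁴ = 1.11259e-07.
j ≥ ln(1.11259e-07)/ln(0.2614) = -16.0114/-1.34170 = 11.934.
So 12 more iterations are needed.

12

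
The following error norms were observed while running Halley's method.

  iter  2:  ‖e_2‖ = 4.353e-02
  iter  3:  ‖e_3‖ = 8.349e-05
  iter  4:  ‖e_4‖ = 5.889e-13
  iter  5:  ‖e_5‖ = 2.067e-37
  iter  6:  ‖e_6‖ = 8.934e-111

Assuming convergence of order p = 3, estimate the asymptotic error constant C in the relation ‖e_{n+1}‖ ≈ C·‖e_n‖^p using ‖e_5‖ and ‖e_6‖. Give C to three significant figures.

1.01

C ≈ ‖e_6‖ / ‖e_5‖^3
  = 8.934e-111 / (2.067e-37)^3
  = 8.934e-111 / 8.83123e-111 ≈ 1.0116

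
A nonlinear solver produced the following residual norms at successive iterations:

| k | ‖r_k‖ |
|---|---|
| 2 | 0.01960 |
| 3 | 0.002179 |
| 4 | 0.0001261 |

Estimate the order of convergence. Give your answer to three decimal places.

1.297

p ≈ ln(‖r_4‖/‖r_3‖) / ln(‖r_3‖/‖r_2‖)
  = ln(0.0001261/0.002179) / ln(0.002179/0.01960)
  = ln(0.0578706) / ln(0.111173)
  = -2.849546 / -2.196668 ≈ 1.297213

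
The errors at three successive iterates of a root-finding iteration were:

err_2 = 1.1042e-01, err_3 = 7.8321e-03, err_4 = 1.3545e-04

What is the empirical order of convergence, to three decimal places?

p ≈ ln(err_4/err_3) / ln(err_3/err_2)
  = ln(1.3545e-04/7.8321e-03) / ln(7.8321e-03/1.1042e-01)
  = ln(0.0172942) / ln(0.0709301)
  = -4.057384 / -2.646060 ≈ 1.533368

1.533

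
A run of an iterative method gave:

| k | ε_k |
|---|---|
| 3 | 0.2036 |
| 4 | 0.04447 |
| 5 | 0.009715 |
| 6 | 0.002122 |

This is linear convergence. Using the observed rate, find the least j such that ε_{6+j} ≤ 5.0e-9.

Rate ρ ≈ ε_6/ε_5 = 0.002122/0.009715 = 0.2184.
After j more steps, ε_{6+j} ≈ 0.002122·ρ^j; need ρ^j ≤ 5.0e-9/0.002122 = 2.35627e-06.
j ≥ ln(2.35627e-06)/ln(0.2184) = -12.9584/-1.52143 = 8.517.
So 9 more iterations are needed.

9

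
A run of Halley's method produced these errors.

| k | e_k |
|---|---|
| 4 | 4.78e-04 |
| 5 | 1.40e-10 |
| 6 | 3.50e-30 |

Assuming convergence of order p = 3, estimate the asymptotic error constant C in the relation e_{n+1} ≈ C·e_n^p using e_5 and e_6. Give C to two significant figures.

C ≈ e_6 / e_5^3
  = 3.50e-30 / (1.40e-10)^3
  = 3.50e-30 / 2.744e-30 ≈ 1.2755

1.3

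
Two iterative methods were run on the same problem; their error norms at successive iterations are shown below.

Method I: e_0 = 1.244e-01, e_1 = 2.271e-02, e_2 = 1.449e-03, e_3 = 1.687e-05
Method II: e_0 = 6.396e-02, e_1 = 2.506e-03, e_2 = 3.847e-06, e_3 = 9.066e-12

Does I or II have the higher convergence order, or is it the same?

Method I: p ≈ ln(1.687e-05/1.449e-03)/ln(1.449e-03/2.271e-02) ≈ 1.62.
Method II: p ≈ ln(9.066e-12/3.847e-06)/ln(3.847e-06/2.506e-03) ≈ 2.00.
Method II has the higher order (≈2.0 vs ≈1.6).

II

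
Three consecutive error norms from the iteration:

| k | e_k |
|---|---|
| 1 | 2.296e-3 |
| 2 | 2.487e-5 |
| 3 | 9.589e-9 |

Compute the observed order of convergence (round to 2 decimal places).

p ≈ ln(e_3/e_2) / ln(e_2/e_1)
  = ln(9.589e-9/2.487e-5) / ln(2.487e-5/2.296e-3)
  = ln(0.000385565) / ln(0.0108319)
  = -7.86080 / -4.52526 ≈ 1.73709

1.74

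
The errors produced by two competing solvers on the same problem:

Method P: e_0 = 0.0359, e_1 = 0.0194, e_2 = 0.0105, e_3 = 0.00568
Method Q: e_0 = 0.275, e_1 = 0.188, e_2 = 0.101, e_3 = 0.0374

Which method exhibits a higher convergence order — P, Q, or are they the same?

Method P: p ≈ ln(0.00568/0.0105)/ln(0.0105/0.0194) ≈ 1.00.
Method Q: p ≈ ln(0.0374/0.101)/ln(0.101/0.188) ≈ 1.60.
Method Q has the higher order (≈1.6 vs ≈1.0).

Q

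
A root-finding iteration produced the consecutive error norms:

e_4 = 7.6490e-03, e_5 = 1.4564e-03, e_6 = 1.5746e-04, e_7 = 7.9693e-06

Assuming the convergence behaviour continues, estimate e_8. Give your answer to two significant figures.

First estimate the order: p ≈ ln(e_7/e_6) / ln(e_6/e_5) = ln(7.9693e-06/1.5746e-04)/ln(1.5746e-04/1.4564e-03) = ln(0.0506116)/ln(0.108116) ≈ 1.3412.
Then e_8 ≈ e_7·(e_7/e_6)^p = 7.9693e-06·(0.0506116)^1.3412 = 7.9693e-06·0.0182869 ≈ 1.457e-07.

1.5e-7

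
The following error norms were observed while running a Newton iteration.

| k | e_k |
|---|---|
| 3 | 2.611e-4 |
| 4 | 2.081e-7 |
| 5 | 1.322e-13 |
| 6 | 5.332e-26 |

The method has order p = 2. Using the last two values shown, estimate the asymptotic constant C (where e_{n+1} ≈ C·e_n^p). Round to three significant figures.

C ≈ e_6 / e_5^2
  = 5.332e-26 / (1.322e-13)^2
  = 5.332e-26 / 1.74768e-26 ≈ 3.0509

3.05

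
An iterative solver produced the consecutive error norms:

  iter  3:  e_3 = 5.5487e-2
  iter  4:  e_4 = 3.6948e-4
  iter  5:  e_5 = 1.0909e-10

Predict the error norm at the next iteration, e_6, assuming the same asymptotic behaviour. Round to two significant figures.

2.8e-30

First estimate the order: p ≈ ln(e_5/e_4) / ln(e_4/e_3) = ln(1.0909e-10/3.6948e-4)/ln(3.6948e-4/5.5487e-2) = ln(2.95253e-07)/ln(0.00665886) ≈ 3.0000.
Then e_6 ≈ e_5·(e_5/e_4)^p = 1.0909e-10·(2.95253e-07)^3.0000 = 1.0909e-10·2.57385e-20 ≈ 2.808e-30.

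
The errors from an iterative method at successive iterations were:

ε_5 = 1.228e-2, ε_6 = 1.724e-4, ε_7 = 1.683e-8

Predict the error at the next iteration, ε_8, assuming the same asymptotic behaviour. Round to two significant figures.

3.5e-17

First estimate the order: p ≈ ln(ε_7/ε_6) / ln(ε_6/ε_5) = ln(1.683e-8/1.724e-4)/ln(1.724e-4/1.228e-2) = ln(9.76218e-05)/ln(0.0140391) ≈ 2.1647.
Then ε_8 ≈ ε_7·(ε_7/ε_6)^p = 1.683e-8·(9.76218e-05)^2.1647 = 1.683e-8·2.08244e-09 ≈ 3.505e-17.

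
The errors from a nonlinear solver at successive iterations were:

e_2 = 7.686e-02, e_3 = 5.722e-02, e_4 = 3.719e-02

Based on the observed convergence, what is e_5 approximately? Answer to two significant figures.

2.0e-2

First estimate the order: p ≈ ln(e_4/e_3) / ln(e_3/e_2) = ln(3.719e-02/5.722e-02)/ln(5.722e-02/7.686e-02) = ln(0.649948)/ln(0.74447) ≈ 1.4601.
Then e_5 ≈ e_4·(e_4/e_3)^p = 3.719e-02·(0.649948)^1.4601 = 3.719e-02·0.53307 ≈ 0.01982.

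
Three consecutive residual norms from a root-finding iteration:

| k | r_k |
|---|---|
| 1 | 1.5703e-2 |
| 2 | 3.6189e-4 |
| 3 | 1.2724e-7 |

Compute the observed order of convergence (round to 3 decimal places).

2.109

p ≈ ln(r_3/r_2) / ln(r_2/r_1)
  = ln(1.2724e-7/3.6189e-4) / ln(3.6189e-4/1.5703e-2)
  = ln(0.000351599) / ln(0.0230459)
  = -7.953019 / -3.770267 ≈ 2.109405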